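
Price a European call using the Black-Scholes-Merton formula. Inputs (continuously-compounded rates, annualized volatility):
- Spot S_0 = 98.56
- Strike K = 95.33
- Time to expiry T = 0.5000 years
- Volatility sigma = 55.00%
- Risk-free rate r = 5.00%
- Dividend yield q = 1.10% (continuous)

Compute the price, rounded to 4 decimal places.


d1 = (ln(S/K) + (r - q + 0.5*sigma^2) * T) / (sigma * sqrt(T)) = 0.33027272
d2 = d1 - sigma * sqrt(T) = -0.05863601
exp(-rT) = 0.97530991; exp(-qT) = 0.99451510
C = S_0 * exp(-qT) * N(d1) - K * exp(-rT) * N(d2)
N(d1) = 0.62940305; N(d2) = 0.47662101
C = 98.5600 * 0.99451510 * 0.62940305 - 95.3300 * 0.97530991 * 0.47662101 = 17.3793

Answer: Price = 17.3793


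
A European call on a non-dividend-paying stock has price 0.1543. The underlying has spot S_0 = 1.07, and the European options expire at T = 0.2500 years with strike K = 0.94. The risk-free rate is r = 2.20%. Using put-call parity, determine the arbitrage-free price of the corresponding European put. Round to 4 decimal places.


Answer: Put price = 0.0191

Derivation:
Put-call parity: C - P = S_0 * exp(-qT) - K * exp(-rT).
S_0 * exp(-qT) = 1.0700 * 1.00000000 = 1.07000000
K * exp(-rT) = 0.9400 * 0.99451510 = 0.93484419
P = C - S*exp(-qT) + K*exp(-rT)
P = 0.1543 - 1.07000000 + 0.93484419 = 0.0191


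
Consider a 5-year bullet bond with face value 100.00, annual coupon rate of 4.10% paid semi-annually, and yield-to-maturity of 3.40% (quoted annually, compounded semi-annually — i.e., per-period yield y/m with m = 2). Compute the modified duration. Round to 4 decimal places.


Coupon per period c = face * coupon_rate / m = 2.050000
Periods per year m = 2; per-period yield y/m = 0.017000
Number of cashflows N = 10
Cashflows (t years, CF_t, discount factor 1/(1+y/m)^(m*t), PV):
  t = 0.5000: CF_t = 2.050000, DF = 0.983284, PV = 2.015733
  t = 1.0000: CF_t = 2.050000, DF = 0.966848, PV = 1.982038
  t = 1.5000: CF_t = 2.050000, DF = 0.950686, PV = 1.948906
  t = 2.0000: CF_t = 2.050000, DF = 0.934795, PV = 1.916329
  t = 2.5000: CF_t = 2.050000, DF = 0.919169, PV = 1.884296
  t = 3.0000: CF_t = 2.050000, DF = 0.903804, PV = 1.852798
  t = 3.5000: CF_t = 2.050000, DF = 0.888696, PV = 1.821827
  t = 4.0000: CF_t = 2.050000, DF = 0.873841, PV = 1.791374
  t = 4.5000: CF_t = 2.050000, DF = 0.859234, PV = 1.761430
  t = 5.0000: CF_t = 102.050000, DF = 0.844871, PV = 86.219099
Price P = sum_t PV_t = 103.193830
First compute Macaulay numerator sum_t t * PV_t:
  t * PV_t at t = 0.5000: 1.007866
  t * PV_t at t = 1.0000: 1.982038
  t * PV_t at t = 1.5000: 2.923360
  t * PV_t at t = 2.0000: 3.832658
  t * PV_t at t = 2.5000: 4.710740
  t * PV_t at t = 3.0000: 5.558395
  t * PV_t at t = 3.5000: 6.376395
  t * PV_t at t = 4.0000: 7.165496
  t * PV_t at t = 4.5000: 7.926433
  t * PV_t at t = 5.0000: 431.095495
Macaulay duration D = 472.578875 / 103.193830 = 4.579526
Modified duration = D / (1 + y/m) = 4.579526 / (1 + 0.017000) = 4.502976

Answer: Modified duration = 4.5030


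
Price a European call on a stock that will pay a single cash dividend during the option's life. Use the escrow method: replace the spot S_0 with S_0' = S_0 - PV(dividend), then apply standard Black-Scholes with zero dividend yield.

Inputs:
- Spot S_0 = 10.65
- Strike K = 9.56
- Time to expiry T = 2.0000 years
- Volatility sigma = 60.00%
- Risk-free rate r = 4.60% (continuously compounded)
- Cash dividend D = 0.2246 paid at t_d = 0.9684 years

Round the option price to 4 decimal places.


Answer: Price = 4.0710

Derivation:
PV(D) = D * exp(-r * t_d) = 0.2246 * 0.95643122 = 0.21481445
S_0' = S_0 - PV(D) = 10.6500 - 0.21481445 = 10.43518555
d1 = (ln(S_0'/K) + (r + sigma^2/2)*T) / (sigma*sqrt(T)) = 0.63591951
d2 = d1 - sigma*sqrt(T) = -0.21260863
exp(-rT) = 0.91210515
N(d1) = 0.73758556; N(d2) = 0.41581612
C = S_0' * N(d1) - K * exp(-rT) * N(d2) = 10.43518555 * 0.73758556 - 9.5600 * 0.91210515 * 0.41581612 = 4.0710


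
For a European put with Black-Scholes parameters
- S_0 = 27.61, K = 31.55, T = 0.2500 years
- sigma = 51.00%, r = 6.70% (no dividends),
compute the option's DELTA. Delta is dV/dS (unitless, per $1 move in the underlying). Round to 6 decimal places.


Answer: Delta = -0.629275

Derivation:
d1 = -0.3299335806; d2 = -0.5849335806
phi(d1) = 0.3778089566; exp(-qT) = 1.0000000000; exp(-rT) = 0.9833895013
N(-d1) = 0.6292749254
Delta = -exp(-qT) * N(-d1) = -1.0000000000 * 0.6292749254 = -0.629275


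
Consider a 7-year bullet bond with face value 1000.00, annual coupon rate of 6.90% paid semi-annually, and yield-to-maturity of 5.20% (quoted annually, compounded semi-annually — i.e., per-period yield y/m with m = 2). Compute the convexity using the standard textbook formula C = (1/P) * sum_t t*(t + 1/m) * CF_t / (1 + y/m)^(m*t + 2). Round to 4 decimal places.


Coupon per period c = face * coupon_rate / m = 34.500000
Periods per year m = 2; per-period yield y/m = 0.026000
Number of cashflows N = 14
Cashflows (t years, CF_t, discount factor 1/(1+y/m)^(m*t), PV):
  t = 0.5000: CF_t = 34.500000, DF = 0.974659, PV = 33.625731
  t = 1.0000: CF_t = 34.500000, DF = 0.949960, PV = 32.773617
  t = 1.5000: CF_t = 34.500000, DF = 0.925887, PV = 31.943096
  t = 2.0000: CF_t = 34.500000, DF = 0.902424, PV = 31.133622
  t = 2.5000: CF_t = 34.500000, DF = 0.879555, PV = 30.344661
  t = 3.0000: CF_t = 34.500000, DF = 0.857266, PV = 29.575693
  t = 3.5000: CF_t = 34.500000, DF = 0.835542, PV = 28.826212
  t = 4.0000: CF_t = 34.500000, DF = 0.814369, PV = 28.095723
  t = 4.5000: CF_t = 34.500000, DF = 0.793732, PV = 27.383745
  t = 5.0000: CF_t = 34.500000, DF = 0.773618, PV = 26.689810
  t = 5.5000: CF_t = 34.500000, DF = 0.754013, PV = 26.013460
  t = 6.0000: CF_t = 34.500000, DF = 0.734906, PV = 25.354250
  t = 6.5000: CF_t = 34.500000, DF = 0.716282, PV = 24.711744
  t = 7.0000: CF_t = 1034.500000, DF = 0.698131, PV = 722.216563
Price P = sum_t PV_t = 1098.687929
Convexity numerator sum_t t*(t + 1/m) * CF_t / (1+y/m)^(m*t + 2):
  t = 0.5000: term = 15.971548
  t = 1.0000: term = 46.700433
  t = 1.5000: term = 91.033983
  t = 2.0000: term = 147.878465
  t = 2.5000: term = 216.196587
  t = 3.0000: term = 295.005089
  t = 3.5000: term = 383.372435
  t = 4.0000: term = 480.416586
  t = 4.5000: term = 585.302858
  t = 5.0000: term = 697.241871
  t = 5.5000: term = 815.487568
  t = 6.0000: term = 939.335317
  t = 6.5000: term = 1068.120081
  t = 7.0000: term = 36019.031078
Convexity = (1/P) * sum = 41801.093900 / 1098.687929 = 38.046376

Answer: Convexity = 38.0464


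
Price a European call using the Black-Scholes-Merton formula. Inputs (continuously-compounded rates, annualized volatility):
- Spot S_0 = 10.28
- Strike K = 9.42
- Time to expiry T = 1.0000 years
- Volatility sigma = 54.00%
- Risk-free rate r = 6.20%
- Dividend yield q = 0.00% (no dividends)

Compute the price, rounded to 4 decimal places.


Answer: Price = 2.8247

Derivation:
d1 = (ln(S/K) + (r - q + 0.5*sigma^2) * T) / (sigma * sqrt(T)) = 0.54660217
d2 = d1 - sigma * sqrt(T) = 0.00660217
exp(-rT) = 0.93988289; exp(-qT) = 1.00000000
C = S_0 * exp(-qT) * N(d1) - K * exp(-rT) * N(d2)
N(d1) = 0.70767396; N(d2) = 0.50263387
C = 10.2800 * 1.00000000 * 0.70767396 - 9.4200 * 0.93988289 * 0.50263387 = 2.8247


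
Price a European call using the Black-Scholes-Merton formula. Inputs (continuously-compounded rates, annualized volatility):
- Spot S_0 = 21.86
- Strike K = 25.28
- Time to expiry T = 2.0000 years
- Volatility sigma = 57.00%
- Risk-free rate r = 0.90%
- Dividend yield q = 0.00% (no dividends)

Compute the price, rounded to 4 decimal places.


Answer: Price = 5.9105

Derivation:
d1 = (ln(S/K) + (r - q + 0.5*sigma^2) * T) / (sigma * sqrt(T)) = 0.24506201
d2 = d1 - sigma * sqrt(T) = -0.56103972
exp(-rT) = 0.98216103; exp(-qT) = 1.00000000
C = S_0 * exp(-qT) * N(d1) - K * exp(-rT) * N(d2)
N(d1) = 0.59679579; N(d2) = 0.28738523
C = 21.8600 * 1.00000000 * 0.59679579 - 25.2800 * 0.98216103 * 0.28738523 = 5.9105


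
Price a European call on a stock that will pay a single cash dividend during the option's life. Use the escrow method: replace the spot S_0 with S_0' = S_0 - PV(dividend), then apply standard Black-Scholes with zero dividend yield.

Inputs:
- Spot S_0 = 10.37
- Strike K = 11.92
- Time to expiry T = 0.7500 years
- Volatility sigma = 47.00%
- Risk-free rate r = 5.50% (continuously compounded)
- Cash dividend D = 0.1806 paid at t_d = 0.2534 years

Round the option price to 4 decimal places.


PV(D) = D * exp(-r * t_d) = 0.1806 * 0.98615967 = 0.17810044
S_0' = S_0 - PV(D) = 10.3700 - 0.17810044 = 10.19189956
d1 = (ln(S_0'/K) + (r + sigma^2/2)*T) / (sigma*sqrt(T)) = -0.07993701
d2 = d1 - sigma*sqrt(T) = -0.48696895
exp(-rT) = 0.95958920
N(d1) = 0.46814368; N(d2) = 0.31314017
C = S_0' * N(d1) - K * exp(-rT) * N(d2) = 10.19189956 * 0.46814368 - 11.9200 * 0.95958920 * 0.31314017 = 1.1895

Answer: Price = 1.1895


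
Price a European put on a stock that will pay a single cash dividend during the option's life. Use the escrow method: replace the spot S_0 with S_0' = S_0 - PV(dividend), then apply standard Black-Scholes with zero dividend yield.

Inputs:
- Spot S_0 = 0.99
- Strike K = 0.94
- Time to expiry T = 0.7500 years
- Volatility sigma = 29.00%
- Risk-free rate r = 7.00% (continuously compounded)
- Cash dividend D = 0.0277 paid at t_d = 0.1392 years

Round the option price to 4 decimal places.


Answer: Price = 0.0615

Derivation:
PV(D) = D * exp(-r * t_d) = 0.0277 * 0.99030332 = 0.02743140
S_0' = S_0 - PV(D) = 0.9900 - 0.02743140 = 0.96256860
d1 = (ln(S_0'/K) + (r + sigma^2/2)*T) / (sigma*sqrt(T)) = 0.42908258
d2 = d1 - sigma*sqrt(T) = 0.17793521
exp(-rT) = 0.94885432
N(-d1) = 0.33393157; N(-d2) = 0.42938693
P = K * exp(-rT) * N(-d2) - S_0' * N(-d1) = 0.9400 * 0.94885432 * 0.42938693 - 0.96256860 * 0.33393157 = 0.0615


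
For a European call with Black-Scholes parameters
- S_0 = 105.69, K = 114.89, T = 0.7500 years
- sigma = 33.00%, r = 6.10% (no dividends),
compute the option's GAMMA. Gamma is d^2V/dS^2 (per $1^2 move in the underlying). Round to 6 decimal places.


d1 = 0.0109263789; d2 = -0.2748620044
phi(d1) = 0.3989184671; exp(-qT) = 1.0000000000; exp(-rT) = 0.9552807525
Gamma = exp(-qT) * phi(d1) / (S * sigma * sqrt(T)) = 1.0000000000 * 0.3989184671 / (105.6900 * 0.3300 * 0.8660254038) = 0.013207

Answer: Gamma = 0.013207


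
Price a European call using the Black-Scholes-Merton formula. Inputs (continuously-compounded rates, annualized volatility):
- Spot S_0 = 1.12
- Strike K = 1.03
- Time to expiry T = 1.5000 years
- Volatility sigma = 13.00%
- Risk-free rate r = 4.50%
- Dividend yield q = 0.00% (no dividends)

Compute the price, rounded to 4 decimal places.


d1 = (ln(S/K) + (r - q + 0.5*sigma^2) * T) / (sigma * sqrt(T)) = 1.02969567
d2 = d1 - sigma * sqrt(T) = 0.87047883
exp(-rT) = 0.93472772; exp(-qT) = 1.00000000
C = S_0 * exp(-qT) * N(d1) - K * exp(-rT) * N(d2)
N(d1) = 0.84842355; N(d2) = 0.80798061
C = 1.1200 * 1.00000000 * 0.84842355 - 1.0300 * 0.93472772 * 0.80798061 = 0.1723

Answer: Price = 0.1723


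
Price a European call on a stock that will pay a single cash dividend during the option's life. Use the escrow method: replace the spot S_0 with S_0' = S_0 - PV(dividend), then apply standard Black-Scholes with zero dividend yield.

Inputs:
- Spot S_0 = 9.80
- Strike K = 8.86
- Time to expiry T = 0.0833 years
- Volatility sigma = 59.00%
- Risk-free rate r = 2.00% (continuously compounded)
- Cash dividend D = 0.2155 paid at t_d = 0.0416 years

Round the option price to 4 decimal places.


Answer: Price = 1.0630

Derivation:
PV(D) = D * exp(-r * t_d) = 0.2155 * 0.99916835 = 0.21532078
S_0' = S_0 - PV(D) = 9.8000 - 0.21532078 = 9.58467922
d1 = (ln(S_0'/K) + (r + sigma^2/2)*T) / (sigma*sqrt(T)) = 0.55661932
d2 = d1 - sigma*sqrt(T) = 0.38633505
exp(-rT) = 0.99833539
N(d1) = 0.71110622; N(d2) = 0.65037573
C = S_0' * N(d1) - K * exp(-rT) * N(d2) = 9.58467922 * 0.71110622 - 8.8600 * 0.99833539 * 0.65037573 = 1.0630


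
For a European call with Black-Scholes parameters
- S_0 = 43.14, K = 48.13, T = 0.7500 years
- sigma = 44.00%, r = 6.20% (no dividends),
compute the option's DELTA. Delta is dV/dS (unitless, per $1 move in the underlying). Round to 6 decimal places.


Answer: Delta = 0.510097

Derivation:
d1 = 0.0253114495; d2 = -0.3557397282
phi(d1) = 0.3988145058; exp(-qT) = 1.0000000000; exp(-rT) = 0.9545645606
N(d1) = 0.5100967293
Delta = exp(-qT) * N(d1) = 1.0000000000 * 0.5100967293 = 0.510097


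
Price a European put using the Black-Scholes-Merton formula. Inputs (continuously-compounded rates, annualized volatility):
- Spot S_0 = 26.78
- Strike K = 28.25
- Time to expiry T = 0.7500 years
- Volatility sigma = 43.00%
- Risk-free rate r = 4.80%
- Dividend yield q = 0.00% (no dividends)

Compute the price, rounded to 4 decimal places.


d1 = (ln(S/K) + (r - q + 0.5*sigma^2) * T) / (sigma * sqrt(T)) = 0.13936801
d2 = d1 - sigma * sqrt(T) = -0.23302291
exp(-rT) = 0.96464029; exp(-qT) = 1.00000000
P = K * exp(-rT) * N(-d2) - S_0 * exp(-qT) * N(-d1)
N(-d1) = 0.44457967; N(-d2) = 0.59212819
P = 28.2500 * 0.96464029 * 0.59212819 - 26.7800 * 1.00000000 * 0.44457967 = 4.2303

Answer: Price = 4.2303


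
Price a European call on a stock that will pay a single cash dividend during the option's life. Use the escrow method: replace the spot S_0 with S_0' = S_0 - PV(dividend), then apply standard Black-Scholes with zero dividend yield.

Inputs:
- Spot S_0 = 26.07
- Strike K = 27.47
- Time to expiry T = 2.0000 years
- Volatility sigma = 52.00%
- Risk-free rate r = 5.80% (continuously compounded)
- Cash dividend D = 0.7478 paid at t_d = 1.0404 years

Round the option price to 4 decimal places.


Answer: Price = 7.6084

Derivation:
PV(D) = D * exp(-r * t_d) = 0.7478 * 0.94144138 = 0.70400986
S_0' = S_0 - PV(D) = 26.0700 - 0.70400986 = 25.36599014
d1 = (ln(S_0'/K) + (r + sigma^2/2)*T) / (sigma*sqrt(T)) = 0.41707715
d2 = d1 - sigma*sqrt(T) = -0.31831390
exp(-rT) = 0.89047522
N(d1) = 0.66168901; N(d2) = 0.37512342
C = S_0' * N(d1) - K * exp(-rT) * N(d2) = 25.36599014 * 0.66168901 - 27.4700 * 0.89047522 * 0.37512342 = 7.6084


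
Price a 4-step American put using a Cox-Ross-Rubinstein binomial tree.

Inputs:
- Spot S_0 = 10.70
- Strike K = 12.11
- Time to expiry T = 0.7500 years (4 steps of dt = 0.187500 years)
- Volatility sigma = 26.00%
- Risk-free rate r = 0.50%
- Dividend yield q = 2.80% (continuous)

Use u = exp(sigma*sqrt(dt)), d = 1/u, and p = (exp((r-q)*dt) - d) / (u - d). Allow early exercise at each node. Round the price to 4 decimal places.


Answer: Price = V(0,0) = 2.0445

Derivation:
dt = T/N = 0.187500
u = exp(sigma*sqrt(dt)) = 1.119165; d = 1/u = 0.893523
p = (exp((r-q)*dt) - d) / (u - d) = 0.452813
Discount per step: exp(-r*dt) = 0.999063
Stock lattice S(k, i) with i counting down-moves:
  k=0: S(0,0) = 10.7000
  k=1: S(1,0) = 11.9751; S(1,1) = 9.5607
  k=2: S(2,0) = 13.4021; S(2,1) = 10.7000; S(2,2) = 8.5427
  k=3: S(3,0) = 14.9992; S(3,1) = 11.9751; S(3,2) = 9.5607; S(3,3) = 7.6331
  k=4: S(4,0) = 16.7865; S(4,1) = 13.4021; S(4,2) = 10.7000; S(4,3) = 8.5427; S(4,4) = 6.8203
Terminal payoffs V(N, i) = max(K - S_T, 0):
  V(4,0) = 0.000000; V(4,1) = 0.000000; V(4,2) = 1.410000; V(4,3) = 3.567300; V(4,4) = 5.289652
Backward induction: V(k, i) = exp(-r*dt) * [p * V(k+1, i) + (1-p) * V(k+1, i+1)]; then take max(V_cont, immediate exercise) for American.
  V(3,0) = exp(-r*dt) * [p*0.000000 + (1-p)*0.000000] = 0.000000; exercise = 0.000000; V(3,0) = max -> 0.000000
  V(3,1) = exp(-r*dt) * [p*0.000000 + (1-p)*1.410000] = 0.770811; exercise = 0.134929; V(3,1) = max -> 0.770811
  V(3,2) = exp(-r*dt) * [p*1.410000 + (1-p)*3.567300] = 2.588019; exercise = 2.549305; V(3,2) = max -> 2.588019
  V(3,3) = exp(-r*dt) * [p*3.567300 + (1-p)*5.289652] = 4.505523; exercise = 4.476902; V(3,3) = max -> 4.505523
  V(2,0) = exp(-r*dt) * [p*0.000000 + (1-p)*0.770811] = 0.421382; exercise = 0.000000; V(2,0) = max -> 0.421382
  V(2,1) = exp(-r*dt) * [p*0.770811 + (1-p)*2.588019] = 1.763510; exercise = 1.410000; V(2,1) = max -> 1.763510
  V(2,2) = exp(-r*dt) * [p*2.588019 + (1-p)*4.505523] = 3.633844; exercise = 3.567300; V(2,2) = max -> 3.633844
  V(1,0) = exp(-r*dt) * [p*0.421382 + (1-p)*1.763510] = 1.154694; exercise = 0.134929; V(1,0) = max -> 1.154694
  V(1,1) = exp(-r*dt) * [p*1.763510 + (1-p)*3.633844] = 2.784321; exercise = 2.549305; V(1,1) = max -> 2.784321
  V(0,0) = exp(-r*dt) * [p*1.154694 + (1-p)*2.784321] = 2.044487; exercise = 1.410000; V(0,0) = max -> 2.044487


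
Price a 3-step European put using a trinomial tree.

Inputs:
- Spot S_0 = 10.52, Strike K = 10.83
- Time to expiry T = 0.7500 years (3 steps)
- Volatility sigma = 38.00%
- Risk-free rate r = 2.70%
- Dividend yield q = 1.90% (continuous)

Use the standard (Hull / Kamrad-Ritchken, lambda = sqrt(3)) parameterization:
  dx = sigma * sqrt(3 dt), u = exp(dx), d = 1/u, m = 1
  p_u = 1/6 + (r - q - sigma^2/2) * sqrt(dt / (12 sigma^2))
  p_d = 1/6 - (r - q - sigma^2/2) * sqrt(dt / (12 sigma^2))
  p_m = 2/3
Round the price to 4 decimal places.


Answer: Price = V(0,0) = 1.4189

Derivation:
dt = T/N = 0.250000; dx = sigma*sqrt(3*dt) = 0.329090
u = exp(dx) = 1.389702; d = 1/u = 0.719579
p_u = 0.142281, p_m = 0.666667, p_d = 0.191052
Discount per step: exp(-r*dt) = 0.993273
Stock lattice S(k, j) with j the centered position index:
  k=0: S(0,+0) = 10.5200
  k=1: S(1,-1) = 7.5700; S(1,+0) = 10.5200; S(1,+1) = 14.6197
  k=2: S(2,-2) = 5.4472; S(2,-1) = 7.5700; S(2,+0) = 10.5200; S(2,+1) = 14.6197; S(2,+2) = 20.3170
  k=3: S(3,-3) = 3.9197; S(3,-2) = 5.4472; S(3,-1) = 7.5700; S(3,+0) = 10.5200; S(3,+1) = 14.6197; S(3,+2) = 20.3170; S(3,+3) = 28.2346
Terminal payoffs V(N, j) = max(K - S_T, 0):
  V(3,-3) = 6.910323; V(3,-2) = 5.382815; V(3,-1) = 3.260034; V(3,+0) = 0.310000; V(3,+1) = 0.000000; V(3,+2) = 0.000000; V(3,+3) = 0.000000
Backward induction: V(k, j) = exp(-r*dt) * [p_u * V(k+1, j+1) + p_m * V(k+1, j) + p_d * V(k+1, j-1)]
  V(2,-2) = exp(-r*dt) * [p_u*3.260034 + p_m*5.382815 + p_d*6.910323] = 5.336474
  V(2,-1) = exp(-r*dt) * [p_u*0.310000 + p_m*3.260034 + p_d*5.382815] = 3.224026
  V(2,+0) = exp(-r*dt) * [p_u*0.000000 + p_m*0.310000 + p_d*3.260034] = 0.823923
  V(2,+1) = exp(-r*dt) * [p_u*0.000000 + p_m*0.000000 + p_d*0.310000] = 0.058828
  V(2,+2) = exp(-r*dt) * [p_u*0.000000 + p_m*0.000000 + p_d*0.000000] = 0.000000
  V(1,-1) = exp(-r*dt) * [p_u*0.823923 + p_m*3.224026 + p_d*5.336474] = 3.264017
  V(1,+0) = exp(-r*dt) * [p_u*0.058828 + p_m*0.823923 + p_d*3.224026] = 1.165714
  V(1,+1) = exp(-r*dt) * [p_u*0.000000 + p_m*0.058828 + p_d*0.823923] = 0.195308
  V(0,+0) = exp(-r*dt) * [p_u*0.195308 + p_m*1.165714 + p_d*3.264017] = 1.418918


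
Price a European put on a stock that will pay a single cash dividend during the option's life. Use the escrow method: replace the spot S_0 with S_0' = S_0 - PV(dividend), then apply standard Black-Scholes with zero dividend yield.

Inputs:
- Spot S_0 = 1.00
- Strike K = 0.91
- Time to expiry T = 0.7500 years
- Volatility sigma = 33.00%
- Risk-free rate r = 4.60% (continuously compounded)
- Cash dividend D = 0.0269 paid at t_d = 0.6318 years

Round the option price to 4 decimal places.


PV(D) = D * exp(-r * t_d) = 0.0269 * 0.97135546 = 0.02612946
S_0' = S_0 - PV(D) = 1.0000 - 0.02612946 = 0.97387054
d1 = (ln(S_0'/K) + (r + sigma^2/2)*T) / (sigma*sqrt(T)) = 0.50096955
d2 = d1 - sigma*sqrt(T) = 0.21518117
exp(-rT) = 0.96608834
N(-d1) = 0.30819628; N(-d2) = 0.41481304
P = K * exp(-rT) * N(-d2) - S_0' * N(-d1) = 0.9100 * 0.96608834 * 0.41481304 - 0.97387054 * 0.30819628 = 0.0645

Answer: Price = 0.0645


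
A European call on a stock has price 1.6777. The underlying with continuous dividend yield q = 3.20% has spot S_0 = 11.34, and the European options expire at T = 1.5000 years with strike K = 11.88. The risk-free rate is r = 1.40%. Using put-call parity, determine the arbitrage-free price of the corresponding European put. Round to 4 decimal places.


Put-call parity: C - P = S_0 * exp(-qT) - K * exp(-rT).
S_0 * exp(-qT) = 11.3400 * 0.95313379 = 10.80853715
K * exp(-rT) = 11.8800 * 0.97921896 = 11.63312130
P = C - S*exp(-qT) + K*exp(-rT)
P = 1.6777 - 10.80853715 + 11.63312130 = 2.5023

Answer: Put price = 2.5023


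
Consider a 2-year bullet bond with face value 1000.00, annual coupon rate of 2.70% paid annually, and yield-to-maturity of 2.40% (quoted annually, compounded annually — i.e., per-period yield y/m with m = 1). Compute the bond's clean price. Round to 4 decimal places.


Answer: Price = 1005.7907

Derivation:
Coupon per period c = face * coupon_rate / m = 27.000000
Periods per year m = 1; per-period yield y/m = 0.024000
Number of cashflows N = 2
Cashflows (t years, CF_t, discount factor 1/(1+y/m)^(m*t), PV):
  t = 1.0000: CF_t = 27.000000, DF = 0.976562, PV = 26.367188
  t = 2.0000: CF_t = 1027.000000, DF = 0.953674, PV = 979.423523
Price P = sum_t PV_t = 1005.790710


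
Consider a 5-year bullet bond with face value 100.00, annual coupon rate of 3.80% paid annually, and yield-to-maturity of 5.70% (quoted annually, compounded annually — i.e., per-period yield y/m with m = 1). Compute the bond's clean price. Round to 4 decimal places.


Answer: Price = 91.9308

Derivation:
Coupon per period c = face * coupon_rate / m = 3.800000
Periods per year m = 1; per-period yield y/m = 0.057000
Number of cashflows N = 5
Cashflows (t years, CF_t, discount factor 1/(1+y/m)^(m*t), PV):
  t = 1.0000: CF_t = 3.800000, DF = 0.946074, PV = 3.595080
  t = 2.0000: CF_t = 3.800000, DF = 0.895056, PV = 3.401211
  t = 3.0000: CF_t = 3.800000, DF = 0.846789, PV = 3.217797
  t = 4.0000: CF_t = 3.800000, DF = 0.801125, PV = 3.044273
  t = 5.0000: CF_t = 103.800000, DF = 0.757923, PV = 78.672403
Price P = sum_t PV_t = 91.930765


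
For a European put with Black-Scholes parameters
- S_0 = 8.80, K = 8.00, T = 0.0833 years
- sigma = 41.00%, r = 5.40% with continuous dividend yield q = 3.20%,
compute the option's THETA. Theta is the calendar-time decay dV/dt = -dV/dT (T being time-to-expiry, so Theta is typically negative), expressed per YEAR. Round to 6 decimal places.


Answer: Theta = -1.645634

Derivation:
d1 = 0.8800928660; d2 = 0.7617597345
phi(d1) = 0.2708418360; exp(-qT) = 0.9973379496; exp(-rT) = 0.9955119017
Theta = -S*exp(-qT)*phi(d1)*sigma/(2*sqrt(T)) + r*K*exp(-rT)*N(-d2) - q*S*exp(-qT)*N(-d1)
N(-d1) = 0.1894045018; N(-d2) = 0.2231017082; sqrt(T) = 0.2886173938
Term 1 = -8.8000 * 0.9973379496 * 0.2708418360 * 0.4100 / (2 * 0.2886173938) = -1.6883874927
Term 2 = 0.0540 * 8.0000 * 0.9955119017 * 0.2231017082 = 0.0959473753
Term 3 = -0.0320 * 8.8000 * 0.9973379496 * 0.1894045018 = -0.0531943238
Theta = -1.6883874927 + (0.0959473753) + (-0.0531943238) = -1.645634


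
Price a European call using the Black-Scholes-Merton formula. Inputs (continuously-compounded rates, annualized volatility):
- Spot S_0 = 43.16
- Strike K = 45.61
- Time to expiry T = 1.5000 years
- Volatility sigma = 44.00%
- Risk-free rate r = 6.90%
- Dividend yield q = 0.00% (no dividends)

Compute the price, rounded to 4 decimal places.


d1 = (ln(S/K) + (r - q + 0.5*sigma^2) * T) / (sigma * sqrt(T)) = 0.35904908
d2 = d1 - sigma * sqrt(T) = -0.17983866
exp(-rT) = 0.90167602; exp(-qT) = 1.00000000
C = S_0 * exp(-qT) * N(d1) - K * exp(-rT) * N(d2)
N(d1) = 0.64022081; N(d2) = 0.42863962
C = 43.1600 * 1.00000000 * 0.64022081 - 45.6100 * 0.90167602 * 0.42863962 = 10.0039

Answer: Price = 10.0039


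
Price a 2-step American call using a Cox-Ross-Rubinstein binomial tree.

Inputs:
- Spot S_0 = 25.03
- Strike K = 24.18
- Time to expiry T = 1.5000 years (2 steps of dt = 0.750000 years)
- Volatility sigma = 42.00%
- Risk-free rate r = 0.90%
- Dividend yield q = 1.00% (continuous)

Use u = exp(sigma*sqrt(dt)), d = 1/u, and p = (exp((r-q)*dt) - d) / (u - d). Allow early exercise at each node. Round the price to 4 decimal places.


dt = T/N = 0.750000
u = exp(sigma*sqrt(dt)) = 1.438687; d = 1/u = 0.695078
p = (exp((r-q)*dt) - d) / (u - d) = 0.409049
Discount per step: exp(-r*dt) = 0.993273
Stock lattice S(k, i) with i counting down-moves:
  k=0: S(0,0) = 25.0300
  k=1: S(1,0) = 36.0103; S(1,1) = 17.3978
  k=2: S(2,0) = 51.8076; S(2,1) = 25.0300; S(2,2) = 12.0928
Terminal payoffs V(N, i) = max(S_T - K, 0):
  V(2,0) = 27.627579; V(2,1) = 0.850000; V(2,2) = 0.000000
Backward induction: V(k, i) = exp(-r*dt) * [p * V(k+1, i) + (1-p) * V(k+1, i+1)]; then take max(V_cont, immediate exercise) for American.
  V(1,0) = exp(-r*dt) * [p*27.627579 + (1-p)*0.850000] = 11.723926; exercise = 11.830328; V(1,0) = max -> 11.830328
  V(1,1) = exp(-r*dt) * [p*0.850000 + (1-p)*0.000000] = 0.345352; exercise = 0.000000; V(1,1) = max -> 0.345352
  V(0,0) = exp(-r*dt) * [p*11.830328 + (1-p)*0.345352] = 5.009337; exercise = 0.850000; V(0,0) = max -> 5.009337

Answer: Price = V(0,0) = 5.0093


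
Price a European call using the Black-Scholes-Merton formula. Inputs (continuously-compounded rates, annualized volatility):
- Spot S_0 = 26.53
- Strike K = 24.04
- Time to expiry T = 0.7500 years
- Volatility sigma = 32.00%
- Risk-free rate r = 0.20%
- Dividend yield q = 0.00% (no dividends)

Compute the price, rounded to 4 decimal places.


Answer: Price = 4.2258

Derivation:
d1 = (ln(S/K) + (r - q + 0.5*sigma^2) * T) / (sigma * sqrt(T)) = 0.49961387
d2 = d1 - sigma * sqrt(T) = 0.22248575
exp(-rT) = 0.99850112; exp(-qT) = 1.00000000
C = S_0 * exp(-qT) * N(d1) - K * exp(-rT) * N(d2)
N(d1) = 0.69132651; N(d2) = 0.58803212
C = 26.5300 * 1.00000000 * 0.69132651 - 24.0400 * 0.99850112 * 0.58803212 = 4.2258


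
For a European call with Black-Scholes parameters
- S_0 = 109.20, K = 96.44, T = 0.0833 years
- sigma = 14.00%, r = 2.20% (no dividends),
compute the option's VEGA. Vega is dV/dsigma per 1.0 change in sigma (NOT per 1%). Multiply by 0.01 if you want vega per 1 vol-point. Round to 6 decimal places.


Answer: Vega = 0.090649

Derivation:
d1 = 3.1408103582; d2 = 3.1004039231
phi(d1) = 0.0028762055; exp(-qT) = 1.0000000000; exp(-rT) = 0.9981690782
Vega = S * exp(-qT) * phi(d1) * sqrt(T) = 109.2000 * 1.0000000000 * 0.0028762055 * 0.2886173938 = 0.090649


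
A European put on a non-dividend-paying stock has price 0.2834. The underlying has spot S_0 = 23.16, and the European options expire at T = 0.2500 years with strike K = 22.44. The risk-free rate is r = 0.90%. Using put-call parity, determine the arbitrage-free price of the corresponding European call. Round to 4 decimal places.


Answer: Call price = 1.0538

Derivation:
Put-call parity: C - P = S_0 * exp(-qT) - K * exp(-rT).
S_0 * exp(-qT) = 23.1600 * 1.00000000 = 23.16000000
K * exp(-rT) = 22.4400 * 0.99775253 = 22.38956676
C = P + S*exp(-qT) - K*exp(-rT)
C = 0.2834 + 23.16000000 - 22.38956676 = 1.0538


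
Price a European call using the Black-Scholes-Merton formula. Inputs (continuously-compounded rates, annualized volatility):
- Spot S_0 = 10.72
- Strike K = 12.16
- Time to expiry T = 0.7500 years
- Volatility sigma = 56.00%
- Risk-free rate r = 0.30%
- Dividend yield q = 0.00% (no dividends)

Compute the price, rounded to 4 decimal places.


Answer: Price = 1.5524

Derivation:
d1 = (ln(S/K) + (r - q + 0.5*sigma^2) * T) / (sigma * sqrt(T)) = -0.01276505
d2 = d1 - sigma * sqrt(T) = -0.49773928
exp(-rT) = 0.99775253; exp(-qT) = 1.00000000
C = S_0 * exp(-qT) * N(d1) - K * exp(-rT) * N(d2)
N(d1) = 0.49490762; N(d2) = 0.30933391
C = 10.7200 * 1.00000000 * 0.49490762 - 12.1600 * 0.99775253 * 0.30933391 = 1.5524


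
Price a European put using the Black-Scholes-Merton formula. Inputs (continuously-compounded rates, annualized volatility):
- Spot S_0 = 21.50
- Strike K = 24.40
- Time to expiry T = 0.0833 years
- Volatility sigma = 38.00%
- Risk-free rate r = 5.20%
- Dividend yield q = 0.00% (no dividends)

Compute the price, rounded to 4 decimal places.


Answer: Price = 2.9616

Derivation:
d1 = (ln(S/K) + (r - q + 0.5*sigma^2) * T) / (sigma * sqrt(T)) = -1.05935492
d2 = d1 - sigma * sqrt(T) = -1.16902953
exp(-rT) = 0.99567777; exp(-qT) = 1.00000000
P = K * exp(-rT) * N(-d2) - S_0 * exp(-qT) * N(-d1)
N(-d1) = 0.85528091; N(-d2) = 0.87880413
P = 24.4000 * 0.99567777 * 0.87880413 - 21.5000 * 1.00000000 * 0.85528091 = 2.9616


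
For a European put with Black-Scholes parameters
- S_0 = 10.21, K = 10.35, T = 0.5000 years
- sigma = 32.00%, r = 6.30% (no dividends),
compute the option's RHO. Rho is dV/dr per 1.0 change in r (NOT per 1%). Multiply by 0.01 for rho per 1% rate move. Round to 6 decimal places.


Answer: Rho = -2.575494

Derivation:
d1 = 0.1921611842; d2 = -0.0341129857
phi(d1) = 0.3916442042; exp(-qT) = 1.0000000000; exp(-rT) = 0.9689909565
N(-d2) = 0.5136064733
Rho = -K*T*exp(-rT)*N(-d2) = -10.3500 * 0.5000 * 0.9689909565 * 0.5136064733 = -2.575494


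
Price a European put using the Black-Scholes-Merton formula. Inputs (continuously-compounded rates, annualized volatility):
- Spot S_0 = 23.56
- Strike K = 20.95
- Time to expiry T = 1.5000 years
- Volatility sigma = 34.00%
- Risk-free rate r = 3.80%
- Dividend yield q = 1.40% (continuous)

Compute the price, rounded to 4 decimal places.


Answer: Price = 2.1271

Derivation:
d1 = (ln(S/K) + (r - q + 0.5*sigma^2) * T) / (sigma * sqrt(T)) = 0.57661880
d2 = d1 - sigma * sqrt(T) = 0.16020554
exp(-rT) = 0.94459407; exp(-qT) = 0.97921896
P = K * exp(-rT) * N(-d2) - S_0 * exp(-qT) * N(-d1)
N(-d1) = 0.28209850; N(-d2) = 0.43635958
P = 20.9500 * 0.94459407 * 0.43635958 - 23.5600 * 0.97921896 * 0.28209850 = 2.1271


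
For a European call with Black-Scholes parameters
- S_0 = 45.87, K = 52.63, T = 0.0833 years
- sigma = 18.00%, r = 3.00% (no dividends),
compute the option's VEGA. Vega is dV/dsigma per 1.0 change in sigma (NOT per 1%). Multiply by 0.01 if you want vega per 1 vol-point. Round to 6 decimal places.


d1 = -2.5721582665; d2 = -2.6241093974
phi(d1) = 0.0145970240; exp(-qT) = 1.0000000000; exp(-rT) = 0.9975041199
Vega = S * exp(-qT) * phi(d1) * sqrt(T) = 45.8700 * 1.0000000000 * 0.0145970240 * 0.2886173938 = 0.193248

Answer: Vega = 0.193248


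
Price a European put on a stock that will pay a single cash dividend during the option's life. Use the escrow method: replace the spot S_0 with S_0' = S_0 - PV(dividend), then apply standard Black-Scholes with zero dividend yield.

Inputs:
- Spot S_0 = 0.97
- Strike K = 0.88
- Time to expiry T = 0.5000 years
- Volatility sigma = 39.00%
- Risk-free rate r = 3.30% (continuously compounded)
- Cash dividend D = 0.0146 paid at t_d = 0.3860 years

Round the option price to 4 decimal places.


PV(D) = D * exp(-r * t_d) = 0.0146 * 0.98734278 = 0.01441520
S_0' = S_0 - PV(D) = 0.9700 - 0.01441520 = 0.95558480
d1 = (ln(S_0'/K) + (r + sigma^2/2)*T) / (sigma*sqrt(T)) = 0.49652167
d2 = d1 - sigma*sqrt(T) = 0.22075002
exp(-rT) = 0.98363538
N(-d1) = 0.30976320; N(-d2) = 0.41264354
P = K * exp(-rT) * N(-d2) - S_0' * N(-d1) = 0.8800 * 0.98363538 * 0.41264354 - 0.95558480 * 0.30976320 = 0.0612

Answer: Price = 0.0612


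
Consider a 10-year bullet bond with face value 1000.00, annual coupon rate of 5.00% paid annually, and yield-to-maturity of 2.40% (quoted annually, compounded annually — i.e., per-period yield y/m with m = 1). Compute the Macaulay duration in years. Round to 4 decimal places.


Answer: Macaulay duration = 8.3191 years

Derivation:
Coupon per period c = face * coupon_rate / m = 50.000000
Periods per year m = 1; per-period yield y/m = 0.024000
Number of cashflows N = 10
Cashflows (t years, CF_t, discount factor 1/(1+y/m)^(m*t), PV):
  t = 1.0000: CF_t = 50.000000, DF = 0.976562, PV = 48.828125
  t = 2.0000: CF_t = 50.000000, DF = 0.953674, PV = 47.683716
  t = 3.0000: CF_t = 50.000000, DF = 0.931323, PV = 46.566129
  t = 4.0000: CF_t = 50.000000, DF = 0.909495, PV = 45.474735
  t = 5.0000: CF_t = 50.000000, DF = 0.888178, PV = 44.408921
  t = 6.0000: CF_t = 50.000000, DF = 0.867362, PV = 43.368087
  t = 7.0000: CF_t = 50.000000, DF = 0.847033, PV = 42.351647
  t = 8.0000: CF_t = 50.000000, DF = 0.827181, PV = 41.359031
  t = 9.0000: CF_t = 50.000000, DF = 0.807794, PV = 40.389678
  t = 10.0000: CF_t = 1050.000000, DF = 0.788861, PV = 828.303950
Price P = sum_t PV_t = 1228.734019
Macaulay numerator sum_t t * PV_t:
  t * PV_t at t = 1.0000: 48.828125
  t * PV_t at t = 2.0000: 95.367432
  t * PV_t at t = 3.0000: 139.698386
  t * PV_t at t = 4.0000: 181.898940
  t * PV_t at t = 5.0000: 222.044605
  t * PV_t at t = 6.0000: 260.208521
  t * PV_t at t = 7.0000: 296.461532
  t * PV_t at t = 8.0000: 330.872245
  t * PV_t at t = 9.0000: 363.507105
  t * PV_t at t = 10.0000: 8283.039505
Macaulay duration D = (sum_t t * PV_t) / P = 10221.926396 / 1228.734019 = 8.319072


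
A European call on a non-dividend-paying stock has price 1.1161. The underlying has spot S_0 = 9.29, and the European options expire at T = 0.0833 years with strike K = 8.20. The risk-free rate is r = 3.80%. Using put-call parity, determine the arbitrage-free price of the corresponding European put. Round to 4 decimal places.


Put-call parity: C - P = S_0 * exp(-qT) - K * exp(-rT).
S_0 * exp(-qT) = 9.2900 * 1.00000000 = 9.29000000
K * exp(-rT) = 8.2000 * 0.99683960 = 8.17408476
P = C - S*exp(-qT) + K*exp(-rT)
P = 1.1161 - 9.29000000 + 8.17408476 = 0.0002

Answer: Put price = 0.0002


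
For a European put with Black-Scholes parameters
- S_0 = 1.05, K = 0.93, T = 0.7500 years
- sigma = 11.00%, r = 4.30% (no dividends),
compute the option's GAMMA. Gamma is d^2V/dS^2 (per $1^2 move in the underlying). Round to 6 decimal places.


d1 = 1.6601272089; d2 = 1.5648644145
phi(d1) = 0.1005651294; exp(-qT) = 1.0000000000; exp(-rT) = 0.9682644857
Gamma = exp(-qT) * phi(d1) / (S * sigma * sqrt(T)) = 1.0000000000 * 0.1005651294 / (1.0500 * 0.1100 * 0.8660254038) = 1.005391

Answer: Gamma = 1.005391


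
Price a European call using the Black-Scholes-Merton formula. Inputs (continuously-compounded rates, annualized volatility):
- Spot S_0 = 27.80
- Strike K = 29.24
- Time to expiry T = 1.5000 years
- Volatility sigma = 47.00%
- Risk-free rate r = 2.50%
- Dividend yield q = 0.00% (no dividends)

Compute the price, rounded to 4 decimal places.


Answer: Price = 6.1579

Derivation:
d1 = (ln(S/K) + (r - q + 0.5*sigma^2) * T) / (sigma * sqrt(T)) = 0.26522829
d2 = d1 - sigma * sqrt(T) = -0.31040180
exp(-rT) = 0.96319442; exp(-qT) = 1.00000000
C = S_0 * exp(-qT) * N(d1) - K * exp(-rT) * N(d2)
N(d1) = 0.60458320; N(d2) = 0.37812771
C = 27.8000 * 1.00000000 * 0.60458320 - 29.2400 * 0.96319442 * 0.37812771 = 6.1579


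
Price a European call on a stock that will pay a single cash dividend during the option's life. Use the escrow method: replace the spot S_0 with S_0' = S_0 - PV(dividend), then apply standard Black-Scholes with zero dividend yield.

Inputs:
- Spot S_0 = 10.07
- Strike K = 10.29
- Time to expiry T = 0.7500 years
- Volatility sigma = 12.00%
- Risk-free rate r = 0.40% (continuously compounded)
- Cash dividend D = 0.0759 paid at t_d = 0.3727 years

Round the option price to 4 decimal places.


PV(D) = D * exp(-r * t_d) = 0.0759 * 0.99851031 = 0.07578693
S_0' = S_0 - PV(D) = 10.0700 - 0.07578693 = 9.99421307
d1 = (ln(S_0'/K) + (r + sigma^2/2)*T) / (sigma*sqrt(T)) = -0.19982398
d2 = d1 - sigma*sqrt(T) = -0.30374703
exp(-rT) = 0.99700450
N(d1) = 0.42080912; N(d2) = 0.38066031
C = S_0' * N(d1) - K * exp(-rT) * N(d2) = 9.99421307 * 0.42080912 - 10.2900 * 0.99700450 * 0.38066031 = 0.3004

Answer: Price = 0.3004


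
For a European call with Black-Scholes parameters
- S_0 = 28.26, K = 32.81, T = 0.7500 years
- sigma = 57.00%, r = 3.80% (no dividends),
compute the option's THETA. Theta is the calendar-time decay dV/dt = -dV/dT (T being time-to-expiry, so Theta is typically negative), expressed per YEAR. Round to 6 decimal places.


Answer: Theta = -4.087686

Derivation:
d1 = 0.0021301800; d2 = -0.4915043002
phi(d1) = 0.3989413753; exp(-qT) = 1.0000000000; exp(-rT) = 0.9719022941
Theta = -S*exp(-qT)*phi(d1)*sigma/(2*sqrt(T)) - r*K*exp(-rT)*N(d2) + q*S*exp(-qT)*N(d1)
N(d1) = 0.5008498182; N(d2) = 0.3115349057; sqrt(T) = 0.8660254038
Term 1 = -28.2600 * 1.0000000000 * 0.3989413753 * 0.5700 / (2 * 0.8660254038) = -3.7101841548
Term 2 = -0.0380 * 32.8100 * 0.9719022941 * 0.3115349057 = -0.3775019055
Term 3 = 0 (no dividend yield, q = 0)
Theta = -3.7101841548 + (-0.3775019055) + (0.0000000000) = -4.087686


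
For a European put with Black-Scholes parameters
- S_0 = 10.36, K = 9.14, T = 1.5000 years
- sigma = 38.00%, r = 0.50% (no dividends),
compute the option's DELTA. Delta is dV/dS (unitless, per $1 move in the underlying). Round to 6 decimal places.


d1 = 0.5180280851; d2 = 0.0526250339
phi(d1) = 0.3488493605; exp(-qT) = 1.0000000000; exp(-rT) = 0.9925280548
N(-d1) = 0.3022193371
Delta = -exp(-qT) * N(-d1) = -1.0000000000 * 0.3022193371 = -0.302219

Answer: Delta = -0.302219


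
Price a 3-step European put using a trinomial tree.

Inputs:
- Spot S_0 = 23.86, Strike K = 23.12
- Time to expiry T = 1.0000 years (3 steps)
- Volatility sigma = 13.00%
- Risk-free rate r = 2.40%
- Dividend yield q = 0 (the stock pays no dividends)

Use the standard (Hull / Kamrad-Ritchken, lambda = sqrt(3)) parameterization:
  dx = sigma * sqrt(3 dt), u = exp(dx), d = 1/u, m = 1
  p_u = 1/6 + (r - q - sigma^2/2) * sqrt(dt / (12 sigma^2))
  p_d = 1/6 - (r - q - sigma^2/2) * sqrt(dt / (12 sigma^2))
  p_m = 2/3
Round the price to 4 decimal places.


Answer: Price = V(0,0) = 0.6598

Derivation:
dt = T/N = 0.333333; dx = sigma*sqrt(3*dt) = 0.130000
u = exp(dx) = 1.138828; d = 1/u = 0.878095
p_u = 0.186603, p_m = 0.666667, p_d = 0.146731
Discount per step: exp(-r*dt) = 0.992032
Stock lattice S(k, j) with j the centered position index:
  k=0: S(0,+0) = 23.8600
  k=1: S(1,-1) = 20.9514; S(1,+0) = 23.8600; S(1,+1) = 27.1724
  k=2: S(2,-2) = 18.3973; S(2,-1) = 20.9514; S(2,+0) = 23.8600; S(2,+1) = 27.1724; S(2,+2) = 30.9448
  k=3: S(3,-3) = 16.1546; S(3,-2) = 18.3973; S(3,-1) = 20.9514; S(3,+0) = 23.8600; S(3,+1) = 27.1724; S(3,+2) = 30.9448; S(3,+3) = 35.2408
Terminal payoffs V(N, j) = max(K - S_T, 0):
  V(3,-3) = 6.965423; V(3,-2) = 4.722709; V(3,-1) = 2.168643; V(3,+0) = 0.000000; V(3,+1) = 0.000000; V(3,+2) = 0.000000; V(3,+3) = 0.000000
Backward induction: V(k, j) = exp(-r*dt) * [p_u * V(k+1, j+1) + p_m * V(k+1, j) + p_d * V(k+1, j-1)]
  V(2,-2) = exp(-r*dt) * [p_u*2.168643 + p_m*4.722709 + p_d*6.965423] = 4.538733
  V(2,-1) = exp(-r*dt) * [p_u*0.000000 + p_m*2.168643 + p_d*4.722709] = 2.121687
  V(2,+0) = exp(-r*dt) * [p_u*0.000000 + p_m*0.000000 + p_d*2.168643] = 0.315671
  V(2,+1) = exp(-r*dt) * [p_u*0.000000 + p_m*0.000000 + p_d*0.000000] = 0.000000
  V(2,+2) = exp(-r*dt) * [p_u*0.000000 + p_m*0.000000 + p_d*0.000000] = 0.000000
  V(1,-1) = exp(-r*dt) * [p_u*0.315671 + p_m*2.121687 + p_d*4.538733] = 2.122289
  V(1,+0) = exp(-r*dt) * [p_u*0.000000 + p_m*0.315671 + p_d*2.121687] = 0.517607
  V(1,+1) = exp(-r*dt) * [p_u*0.000000 + p_m*0.000000 + p_d*0.315671] = 0.045950
  V(0,+0) = exp(-r*dt) * [p_u*0.045950 + p_m*0.517607 + p_d*2.122289] = 0.659751


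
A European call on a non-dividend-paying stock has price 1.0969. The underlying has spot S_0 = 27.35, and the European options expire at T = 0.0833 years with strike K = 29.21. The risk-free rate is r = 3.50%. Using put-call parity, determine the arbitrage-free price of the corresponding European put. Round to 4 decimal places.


Answer: Put price = 2.8719

Derivation:
Put-call parity: C - P = S_0 * exp(-qT) - K * exp(-rT).
S_0 * exp(-qT) = 27.3500 * 1.00000000 = 27.35000000
K * exp(-rT) = 29.2100 * 0.99708875 = 29.12496227
P = C - S*exp(-qT) + K*exp(-rT)
P = 1.0969 - 27.35000000 + 29.12496227 = 2.8719


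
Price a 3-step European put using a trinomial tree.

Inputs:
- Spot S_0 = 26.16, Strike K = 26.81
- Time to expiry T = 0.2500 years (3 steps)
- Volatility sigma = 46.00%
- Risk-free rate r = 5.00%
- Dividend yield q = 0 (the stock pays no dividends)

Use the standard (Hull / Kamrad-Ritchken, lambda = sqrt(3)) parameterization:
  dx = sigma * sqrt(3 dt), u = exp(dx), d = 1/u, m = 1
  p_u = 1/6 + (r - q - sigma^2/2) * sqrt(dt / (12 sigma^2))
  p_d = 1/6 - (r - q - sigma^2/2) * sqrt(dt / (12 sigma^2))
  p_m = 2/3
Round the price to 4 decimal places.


Answer: Price = V(0,0) = 2.4612

Derivation:
dt = T/N = 0.083333; dx = sigma*sqrt(3*dt) = 0.230000
u = exp(dx) = 1.258600; d = 1/u = 0.794534
p_u = 0.156558, p_m = 0.666667, p_d = 0.176775
Discount per step: exp(-r*dt) = 0.995842
Stock lattice S(k, j) with j the centered position index:
  k=0: S(0,+0) = 26.1600
  k=1: S(1,-1) = 20.7850; S(1,+0) = 26.1600; S(1,+1) = 32.9250
  k=2: S(2,-2) = 16.5144; S(2,-1) = 20.7850; S(2,+0) = 26.1600; S(2,+1) = 32.9250; S(2,+2) = 41.4394
  k=3: S(3,-3) = 13.1212; S(3,-2) = 16.5144; S(3,-1) = 20.7850; S(3,+0) = 26.1600; S(3,+1) = 32.9250; S(3,+2) = 41.4394; S(3,+3) = 52.1556
Terminal payoffs V(N, j) = max(K - S_T, 0):
  V(3,-3) = 13.688770; V(3,-2) = 10.295620; V(3,-1) = 6.025001; V(3,+0) = 0.650000; V(3,+1) = 0.000000; V(3,+2) = 0.000000; V(3,+3) = 0.000000
Backward induction: V(k, j) = exp(-r*dt) * [p_u * V(k+1, j+1) + p_m * V(k+1, j) + p_d * V(k+1, j-1)]
  V(2,-2) = exp(-r*dt) * [p_u*6.025001 + p_m*10.295620 + p_d*13.688770] = 10.184323
  V(2,-1) = exp(-r*dt) * [p_u*0.650000 + p_m*6.025001 + p_d*10.295620] = 5.913750
  V(2,+0) = exp(-r*dt) * [p_u*0.000000 + p_m*0.650000 + p_d*6.025001] = 1.492175
  V(2,+1) = exp(-r*dt) * [p_u*0.000000 + p_m*0.000000 + p_d*0.650000] = 0.114426
  V(2,+2) = exp(-r*dt) * [p_u*0.000000 + p_m*0.000000 + p_d*0.000000] = 0.000000
  V(1,-1) = exp(-r*dt) * [p_u*1.492175 + p_m*5.913750 + p_d*10.184323] = 5.951599
  V(1,+0) = exp(-r*dt) * [p_u*0.114426 + p_m*1.492175 + p_d*5.913750] = 2.049545
  V(1,+1) = exp(-r*dt) * [p_u*0.000000 + p_m*0.114426 + p_d*1.492175] = 0.338650
  V(0,+0) = exp(-r*dt) * [p_u*0.338650 + p_m*2.049545 + p_d*5.951599] = 2.461201
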